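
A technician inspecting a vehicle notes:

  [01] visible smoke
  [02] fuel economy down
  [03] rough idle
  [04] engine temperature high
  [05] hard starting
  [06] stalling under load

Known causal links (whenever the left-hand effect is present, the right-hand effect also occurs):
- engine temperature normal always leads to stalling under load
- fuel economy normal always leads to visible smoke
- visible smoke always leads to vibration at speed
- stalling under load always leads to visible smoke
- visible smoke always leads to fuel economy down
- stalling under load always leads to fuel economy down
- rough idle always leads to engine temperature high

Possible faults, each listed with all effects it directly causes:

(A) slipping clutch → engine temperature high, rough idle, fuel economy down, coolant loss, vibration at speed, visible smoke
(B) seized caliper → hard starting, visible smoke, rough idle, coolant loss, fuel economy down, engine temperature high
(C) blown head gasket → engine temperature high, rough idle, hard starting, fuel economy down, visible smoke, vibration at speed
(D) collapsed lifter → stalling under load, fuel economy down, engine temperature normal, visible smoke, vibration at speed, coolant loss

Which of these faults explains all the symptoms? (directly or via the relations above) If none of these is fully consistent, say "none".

none

Testing each hypothesis:
(A) slipping clutch — visible smoke ✓; fuel economy down ✓; rough idle ✓; engine temperature high ✓; hard starting ✗; stalling under load ✗
(B) seized caliper — visible smoke ✓; fuel economy down ✓; rough idle ✓; engine temperature high ✓; hard starting ✓; stalling under load ✗
(C) blown head gasket — visible smoke ✓; fuel economy down ✓; rough idle ✓; engine temperature high ✓; hard starting ✓; stalling under load ✗
(D) collapsed lifter — visible smoke ✓; fuel economy down ✓; rough idle ✗; engine temperature high ✗; hard starting ✗; stalling under load ✓
No candidate is consistent with all observations.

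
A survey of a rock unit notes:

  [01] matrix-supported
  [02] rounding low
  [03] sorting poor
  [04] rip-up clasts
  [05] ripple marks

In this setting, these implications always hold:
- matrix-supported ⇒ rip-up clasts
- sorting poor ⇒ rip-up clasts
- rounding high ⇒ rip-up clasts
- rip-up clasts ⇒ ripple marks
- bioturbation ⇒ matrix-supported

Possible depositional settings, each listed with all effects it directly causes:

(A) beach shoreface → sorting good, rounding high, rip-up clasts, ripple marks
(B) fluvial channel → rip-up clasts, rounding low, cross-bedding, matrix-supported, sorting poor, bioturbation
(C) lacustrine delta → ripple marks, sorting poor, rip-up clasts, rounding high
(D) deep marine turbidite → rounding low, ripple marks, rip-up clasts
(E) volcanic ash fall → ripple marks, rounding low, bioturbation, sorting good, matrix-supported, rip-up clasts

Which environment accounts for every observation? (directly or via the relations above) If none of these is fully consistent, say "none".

B

Testing each hypothesis:
(A) beach shoreface — matrix-supported miss; rounding low miss; sorting poor miss; rip-up clasts match; ripple marks match
(B) fluvial channel — accounts for every observation (ripple marks by rip-up clasts → ripple marks)
(C) lacustrine delta — matrix-supported miss; rounding low miss; sorting poor match; rip-up clasts match; ripple marks match
(D) deep marine turbidite — matrix-supported miss; rounding low match; sorting poor miss; rip-up clasts match; ripple marks match
(E) volcanic ash fall — fails on sorting poor (predicts sorting good, not sorting poor)
(B) is the only candidate with no mismatches.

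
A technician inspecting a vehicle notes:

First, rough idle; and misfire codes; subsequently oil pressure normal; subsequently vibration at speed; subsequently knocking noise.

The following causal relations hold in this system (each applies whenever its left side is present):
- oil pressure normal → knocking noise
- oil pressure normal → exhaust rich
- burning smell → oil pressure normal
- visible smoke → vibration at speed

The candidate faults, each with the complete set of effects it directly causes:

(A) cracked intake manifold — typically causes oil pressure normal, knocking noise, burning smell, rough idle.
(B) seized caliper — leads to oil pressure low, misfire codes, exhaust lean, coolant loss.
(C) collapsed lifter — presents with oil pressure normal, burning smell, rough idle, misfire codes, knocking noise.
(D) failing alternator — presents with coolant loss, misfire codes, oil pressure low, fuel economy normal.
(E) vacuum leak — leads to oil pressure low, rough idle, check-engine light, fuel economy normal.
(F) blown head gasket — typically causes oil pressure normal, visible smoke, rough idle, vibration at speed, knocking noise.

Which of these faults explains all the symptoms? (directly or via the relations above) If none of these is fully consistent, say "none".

none

For each candidate, compare predicted effects to what was observed:
(A) cracked intake manifold — rough idle match; misfire codes miss; oil pressure normal match; vibration at speed miss; knocking noise match
(B) seized caliper — rough idle miss; misfire codes match; oil pressure normal miss; vibration at speed miss; knocking noise miss
(C) collapsed lifter — does not account for vibration at speed
(D) failing alternator — fails on rough idle, oil pressure normal, vibration at speed, knocking noise (predicts oil pressure low, not oil pressure normal)
(E) vacuum leak — rough idle match; misfire codes miss; oil pressure normal miss; vibration at speed miss; knocking noise miss
(F) blown head gasket — rough idle match; misfire codes miss; oil pressure normal match; vibration at speed match; knocking noise match
No candidate is consistent with all observations.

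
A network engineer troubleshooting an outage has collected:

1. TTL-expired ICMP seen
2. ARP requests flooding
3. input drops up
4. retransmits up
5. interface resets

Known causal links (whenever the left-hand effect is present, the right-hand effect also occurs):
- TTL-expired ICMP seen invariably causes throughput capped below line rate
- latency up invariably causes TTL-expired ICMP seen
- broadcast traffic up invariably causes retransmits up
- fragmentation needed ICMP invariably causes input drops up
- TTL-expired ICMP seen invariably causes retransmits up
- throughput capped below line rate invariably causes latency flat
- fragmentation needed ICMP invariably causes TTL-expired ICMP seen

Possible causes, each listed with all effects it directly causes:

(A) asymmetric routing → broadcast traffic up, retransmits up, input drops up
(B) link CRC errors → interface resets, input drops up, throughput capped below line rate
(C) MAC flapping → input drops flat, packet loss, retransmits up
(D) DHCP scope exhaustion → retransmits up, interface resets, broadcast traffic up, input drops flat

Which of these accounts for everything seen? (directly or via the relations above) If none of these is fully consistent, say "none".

none

Checking each candidate against the observations:
(A) asymmetric routing — does not account for TTL-expired ICMP seen, ARP requests flooding, interface resets
(B) link CRC errors — does not account for TTL-expired ICMP seen, ARP requests flooding, retransmits up
(C) MAC flapping — TTL-expired ICMP seen ✗; ARP requests flooding ✗; input drops up ✗; retransmits up ✓; interface resets ✗
(D) DHCP scope exhaustion — TTL-expired ICMP seen ✗; ARP requests flooding ✗; input drops up ✗; retransmits up ✓; interface resets ✓
No candidate is consistent with all observations.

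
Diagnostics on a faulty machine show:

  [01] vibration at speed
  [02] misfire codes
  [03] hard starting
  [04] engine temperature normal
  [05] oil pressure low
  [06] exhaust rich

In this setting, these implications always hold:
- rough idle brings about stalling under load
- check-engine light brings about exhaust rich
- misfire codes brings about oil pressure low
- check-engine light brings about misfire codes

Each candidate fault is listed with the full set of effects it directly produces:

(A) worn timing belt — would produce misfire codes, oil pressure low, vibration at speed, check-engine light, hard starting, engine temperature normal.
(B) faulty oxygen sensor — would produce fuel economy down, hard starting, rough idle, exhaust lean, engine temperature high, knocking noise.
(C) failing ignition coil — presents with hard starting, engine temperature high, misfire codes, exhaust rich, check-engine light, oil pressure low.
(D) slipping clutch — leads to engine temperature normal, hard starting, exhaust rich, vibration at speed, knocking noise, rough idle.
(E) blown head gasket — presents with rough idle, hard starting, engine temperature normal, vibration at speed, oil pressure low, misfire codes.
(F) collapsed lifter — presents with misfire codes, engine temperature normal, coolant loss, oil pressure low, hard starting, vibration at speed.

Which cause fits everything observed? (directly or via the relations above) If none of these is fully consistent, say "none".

For each candidate, compare predicted effects to what was observed:
(A) worn timing belt — vibration at speed ✓; misfire codes ✓; hard starting ✓; engine temperature normal ✓; oil pressure low ✓; exhaust rich ✓ (through check-engine light → exhaust rich)
(B) faulty oxygen sensor — vibration at speed ✗; misfire codes ✗; hard starting ✓; engine temperature normal ✗; oil pressure low ✗; exhaust rich ✗
(C) failing ignition coil — fails on vibration at speed, engine temperature normal (predicts engine temperature high, not engine temperature normal)
(D) slipping clutch — vibration at speed ✓; misfire codes ✗; hard starting ✓; engine temperature normal ✓; oil pressure low ✗; exhaust rich ✓
(E) blown head gasket — does not account for exhaust rich
(F) collapsed lifter — vibration at speed ✓; misfire codes ✓; hard starting ✓; engine temperature normal ✓; oil pressure low ✓; exhaust rich ✗
Only (A) is consistent with every observation.

A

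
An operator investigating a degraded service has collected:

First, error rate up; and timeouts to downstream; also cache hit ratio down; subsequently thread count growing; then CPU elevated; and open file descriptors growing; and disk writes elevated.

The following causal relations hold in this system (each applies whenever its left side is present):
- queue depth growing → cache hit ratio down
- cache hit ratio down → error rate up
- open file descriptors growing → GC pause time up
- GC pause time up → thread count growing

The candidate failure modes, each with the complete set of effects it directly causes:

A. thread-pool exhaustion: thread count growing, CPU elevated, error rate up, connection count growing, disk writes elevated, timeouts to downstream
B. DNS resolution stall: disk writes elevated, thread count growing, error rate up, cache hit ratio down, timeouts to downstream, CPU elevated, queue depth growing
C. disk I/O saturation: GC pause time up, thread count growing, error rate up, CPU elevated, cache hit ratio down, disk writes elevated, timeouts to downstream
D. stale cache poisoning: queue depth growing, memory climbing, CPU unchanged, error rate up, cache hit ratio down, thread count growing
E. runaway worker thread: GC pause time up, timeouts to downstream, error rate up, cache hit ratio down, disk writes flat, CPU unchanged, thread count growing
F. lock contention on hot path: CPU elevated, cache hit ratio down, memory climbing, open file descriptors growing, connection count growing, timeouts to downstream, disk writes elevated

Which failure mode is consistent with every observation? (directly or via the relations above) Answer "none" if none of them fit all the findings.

F

Testing each hypothesis:
(A) thread-pool exhaustion — error rate up ✓; timeouts to downstream ✓; cache hit ratio down ✗; thread count growing ✓; CPU elevated ✓; open file descriptors growing ✗; disk writes elevated ✓
(B) DNS resolution stall — error rate up ✓; timeouts to downstream ✓; cache hit ratio down ✓; thread count growing ✓; CPU elevated ✓; open file descriptors growing ✗; disk writes elevated ✓
(C) disk I/O saturation — error rate up ✓; timeouts to downstream ✓; cache hit ratio down ✓; thread count growing ✓; CPU elevated ✓; open file descriptors growing ✗; disk writes elevated ✓
(D) stale cache poisoning — error rate up ✓; timeouts to downstream ✗; cache hit ratio down ✓; thread count growing ✓; CPU elevated ✗; open file descriptors growing ✗; disk writes elevated ✗
(E) runaway worker thread — fails on CPU elevated, open file descriptors growing, disk writes elevated (predicts CPU unchanged, not CPU elevated; predicts disk writes flat, not disk writes elevated)
(F) lock contention on hot path — accounts for every observation (error rate up through cache hit ratio down → error rate up)
Only (F) is consistent with every observation.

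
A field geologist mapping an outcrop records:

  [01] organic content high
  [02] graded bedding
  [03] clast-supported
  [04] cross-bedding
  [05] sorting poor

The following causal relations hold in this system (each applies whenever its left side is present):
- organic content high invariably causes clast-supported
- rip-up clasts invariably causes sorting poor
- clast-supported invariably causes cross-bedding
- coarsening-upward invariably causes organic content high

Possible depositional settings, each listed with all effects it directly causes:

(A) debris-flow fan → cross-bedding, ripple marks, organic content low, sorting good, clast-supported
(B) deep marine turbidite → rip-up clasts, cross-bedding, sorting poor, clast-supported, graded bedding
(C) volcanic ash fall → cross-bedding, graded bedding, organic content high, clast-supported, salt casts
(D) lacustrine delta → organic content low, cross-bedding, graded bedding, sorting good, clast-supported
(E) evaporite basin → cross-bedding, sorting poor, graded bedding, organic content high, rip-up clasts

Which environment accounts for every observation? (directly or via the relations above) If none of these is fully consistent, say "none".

E

For each candidate, compare predicted effects to what was observed:
(A) debris-flow fan — fails on organic content high, graded bedding, sorting poor (predicts organic content low, not organic content high; predicts sorting good, not sorting poor)
(B) deep marine turbidite — organic content high miss; graded bedding match; clast-supported match; cross-bedding match; sorting poor match
(C) volcanic ash fall — does not account for sorting poor
(D) lacustrine delta — organic content high miss; graded bedding match; clast-supported match; cross-bedding match; sorting poor miss
(E) evaporite basin — organic content high match; graded bedding match; clast-supported match (via organic content high → clast-supported); cross-bedding match; sorting poor match
(E) is the only candidate with no mismatches.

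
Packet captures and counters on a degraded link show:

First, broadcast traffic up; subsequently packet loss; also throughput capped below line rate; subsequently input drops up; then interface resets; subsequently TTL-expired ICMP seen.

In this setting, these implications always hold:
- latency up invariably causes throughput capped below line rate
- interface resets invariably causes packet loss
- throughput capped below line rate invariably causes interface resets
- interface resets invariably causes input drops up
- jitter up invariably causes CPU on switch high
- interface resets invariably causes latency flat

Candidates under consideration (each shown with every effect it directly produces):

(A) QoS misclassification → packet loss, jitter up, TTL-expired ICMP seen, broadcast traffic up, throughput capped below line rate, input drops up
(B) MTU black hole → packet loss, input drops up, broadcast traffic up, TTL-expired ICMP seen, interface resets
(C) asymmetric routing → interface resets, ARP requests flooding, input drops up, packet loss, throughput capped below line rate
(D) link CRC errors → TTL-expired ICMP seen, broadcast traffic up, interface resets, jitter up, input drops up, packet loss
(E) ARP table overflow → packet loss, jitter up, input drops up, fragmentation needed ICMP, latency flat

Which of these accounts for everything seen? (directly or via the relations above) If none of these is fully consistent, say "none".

Per-candidate check:
(A) QoS misclassification — broadcast traffic up match; packet loss match; throughput capped below line rate match; input drops up match; interface resets match (through throughput capped below line rate → interface resets); TTL-expired ICMP seen match
(B) MTU black hole — broadcast traffic up match; packet loss match; throughput capped below line rate miss; input drops up match; interface resets match; TTL-expired ICMP seen match
(C) asymmetric routing — broadcast traffic up miss; packet loss match; throughput capped below line rate match; input drops up match; interface resets match; TTL-expired ICMP seen miss
(D) link CRC errors — broadcast traffic up match; packet loss match; throughput capped below line rate miss; input drops up match; interface resets match; TTL-expired ICMP seen match
(E) ARP table overflow — does not account for broadcast traffic up, throughput capped below line rate, interface resets, TTL-expired ICMP seen
Only (A) is consistent with every observation.

A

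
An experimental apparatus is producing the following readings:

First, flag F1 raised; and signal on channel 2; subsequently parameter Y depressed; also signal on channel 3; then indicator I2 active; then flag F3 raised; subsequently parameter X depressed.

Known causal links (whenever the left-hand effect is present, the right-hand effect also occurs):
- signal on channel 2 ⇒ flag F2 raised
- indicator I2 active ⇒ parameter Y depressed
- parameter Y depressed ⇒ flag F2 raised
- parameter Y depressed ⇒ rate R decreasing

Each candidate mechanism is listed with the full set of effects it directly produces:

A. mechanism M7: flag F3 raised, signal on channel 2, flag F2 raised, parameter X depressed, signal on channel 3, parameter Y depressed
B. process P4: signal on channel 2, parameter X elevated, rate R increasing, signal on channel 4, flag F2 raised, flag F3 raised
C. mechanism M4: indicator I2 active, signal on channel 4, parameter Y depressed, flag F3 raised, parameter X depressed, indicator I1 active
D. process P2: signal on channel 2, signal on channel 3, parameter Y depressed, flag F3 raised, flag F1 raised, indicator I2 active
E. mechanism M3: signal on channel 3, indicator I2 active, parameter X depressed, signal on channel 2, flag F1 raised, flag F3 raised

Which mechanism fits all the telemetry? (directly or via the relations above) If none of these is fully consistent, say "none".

E

Testing each hypothesis:
(A) mechanism M7 — flag F1 raised NO; signal on channel 2 yes; parameter Y depressed yes; signal on channel 3 yes; indicator I2 active NO; flag F3 raised yes; parameter X depressed yes
(B) process P4 — flag F1 raised NO; signal on channel 2 yes; parameter Y depressed NO; signal on channel 3 NO; indicator I2 active NO; flag F3 raised yes; parameter X depressed NO
(C) mechanism M4 — does not account for flag F1 raised, signal on channel 2, signal on channel 3
(D) process P2 — does not account for parameter X depressed
(E) mechanism M3 — flag F1 raised yes; signal on channel 2 yes; parameter Y depressed yes (by indicator I2 active → parameter Y depressed); signal on channel 3 yes; indicator I2 active yes; flag F3 raised yes; parameter X depressed yes
(E) alone accounts for all the evidence.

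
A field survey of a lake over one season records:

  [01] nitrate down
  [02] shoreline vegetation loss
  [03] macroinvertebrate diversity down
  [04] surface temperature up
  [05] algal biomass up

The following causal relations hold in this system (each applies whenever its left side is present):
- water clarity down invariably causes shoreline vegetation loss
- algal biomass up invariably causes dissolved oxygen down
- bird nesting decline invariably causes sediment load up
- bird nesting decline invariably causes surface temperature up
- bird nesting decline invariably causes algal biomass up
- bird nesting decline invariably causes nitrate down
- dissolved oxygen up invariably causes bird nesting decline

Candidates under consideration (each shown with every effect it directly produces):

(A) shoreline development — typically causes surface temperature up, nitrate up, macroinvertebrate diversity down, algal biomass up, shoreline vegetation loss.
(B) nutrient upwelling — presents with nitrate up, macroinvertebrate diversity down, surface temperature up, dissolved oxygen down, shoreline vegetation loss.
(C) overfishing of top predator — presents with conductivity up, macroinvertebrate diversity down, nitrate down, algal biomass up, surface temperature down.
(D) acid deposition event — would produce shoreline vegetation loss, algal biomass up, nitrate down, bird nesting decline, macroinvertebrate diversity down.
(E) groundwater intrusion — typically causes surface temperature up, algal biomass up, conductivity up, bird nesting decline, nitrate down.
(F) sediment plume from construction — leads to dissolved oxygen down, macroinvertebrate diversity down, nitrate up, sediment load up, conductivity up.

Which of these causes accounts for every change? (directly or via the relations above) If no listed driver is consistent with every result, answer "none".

D

Per-candidate check:
(A) shoreline development — nitrate down NO; shoreline vegetation loss yes; macroinvertebrate diversity down yes; surface temperature up yes; algal biomass up yes
(B) nutrient upwelling — fails on nitrate down, algal biomass up (predicts nitrate up, not nitrate down)
(C) overfishing of top predator — nitrate down yes; shoreline vegetation loss NO; macroinvertebrate diversity down yes; surface temperature up NO; algal biomass up yes
(D) acid deposition event — accounts for every observation (surface temperature up by bird nesting decline → surface temperature up)
(E) groundwater intrusion — nitrate down yes; shoreline vegetation loss NO; macroinvertebrate diversity down NO; surface temperature up yes; algal biomass up yes
(F) sediment plume from construction — fails on nitrate down, shoreline vegetation loss, surface temperature up, algal biomass up (predicts nitrate up, not nitrate down)
(D) is the only candidate with no mismatches.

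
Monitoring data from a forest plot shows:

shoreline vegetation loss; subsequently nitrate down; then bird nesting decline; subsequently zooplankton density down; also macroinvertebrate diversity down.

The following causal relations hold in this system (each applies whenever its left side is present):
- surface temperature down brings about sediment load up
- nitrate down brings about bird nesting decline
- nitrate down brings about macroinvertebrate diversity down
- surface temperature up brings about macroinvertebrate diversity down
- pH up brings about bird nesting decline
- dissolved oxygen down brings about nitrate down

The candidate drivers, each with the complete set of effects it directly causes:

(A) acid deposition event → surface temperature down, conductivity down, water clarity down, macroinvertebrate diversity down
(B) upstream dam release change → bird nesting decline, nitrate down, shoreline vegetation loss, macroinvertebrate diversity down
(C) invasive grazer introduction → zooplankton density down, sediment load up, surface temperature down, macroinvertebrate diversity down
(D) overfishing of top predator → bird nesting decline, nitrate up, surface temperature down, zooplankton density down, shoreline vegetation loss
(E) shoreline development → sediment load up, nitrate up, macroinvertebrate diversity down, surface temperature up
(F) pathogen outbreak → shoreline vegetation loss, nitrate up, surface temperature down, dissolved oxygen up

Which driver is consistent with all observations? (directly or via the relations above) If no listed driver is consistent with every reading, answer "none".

none

Testing each hypothesis:
(A) acid deposition event — shoreline vegetation loss NO; nitrate down NO; bird nesting decline NO; zooplankton density down NO; macroinvertebrate diversity down yes
(B) upstream dam release change — shoreline vegetation loss yes; nitrate down yes; bird nesting decline yes; zooplankton density down NO; macroinvertebrate diversity down yes
(C) invasive grazer introduction — does not account for shoreline vegetation loss, nitrate down, bird nesting decline
(D) overfishing of top predator — shoreline vegetation loss yes; nitrate down NO; bird nesting decline yes; zooplankton density down yes; macroinvertebrate diversity down NO
(E) shoreline development — fails on shoreline vegetation loss, nitrate down, bird nesting decline, zooplankton density down (predicts nitrate up, not nitrate down)
(F) pathogen outbreak — fails on nitrate down, bird nesting decline, zooplankton density down, macroinvertebrate diversity down (predicts nitrate up, not nitrate down)
No candidate is consistent with all observations.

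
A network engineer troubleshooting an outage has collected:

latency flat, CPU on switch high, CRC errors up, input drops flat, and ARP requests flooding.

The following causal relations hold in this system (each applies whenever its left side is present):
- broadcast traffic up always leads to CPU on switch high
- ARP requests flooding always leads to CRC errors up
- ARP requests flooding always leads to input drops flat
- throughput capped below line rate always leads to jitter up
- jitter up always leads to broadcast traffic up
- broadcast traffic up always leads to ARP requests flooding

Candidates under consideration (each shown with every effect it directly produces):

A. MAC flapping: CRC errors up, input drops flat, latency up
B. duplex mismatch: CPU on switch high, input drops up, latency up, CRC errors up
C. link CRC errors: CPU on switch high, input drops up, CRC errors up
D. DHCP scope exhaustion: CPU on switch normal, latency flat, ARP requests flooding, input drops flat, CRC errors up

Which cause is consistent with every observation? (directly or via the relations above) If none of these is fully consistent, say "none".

Testing each hypothesis:
(A) MAC flapping — latency flat miss; CPU on switch high miss; CRC errors up match; input drops flat match; ARP requests flooding miss
(B) duplex mismatch — fails on latency flat, input drops flat, ARP requests flooding (predicts latency up, not latency flat; predicts input drops up, not input drops flat)
(C) link CRC errors — fails on latency flat, input drops flat, ARP requests flooding (predicts input drops up, not input drops flat)
(D) DHCP scope exhaustion — fails on CPU on switch high (predicts CPU on switch normal, not CPU on switch high)
None of the listed candidates fits everything.

none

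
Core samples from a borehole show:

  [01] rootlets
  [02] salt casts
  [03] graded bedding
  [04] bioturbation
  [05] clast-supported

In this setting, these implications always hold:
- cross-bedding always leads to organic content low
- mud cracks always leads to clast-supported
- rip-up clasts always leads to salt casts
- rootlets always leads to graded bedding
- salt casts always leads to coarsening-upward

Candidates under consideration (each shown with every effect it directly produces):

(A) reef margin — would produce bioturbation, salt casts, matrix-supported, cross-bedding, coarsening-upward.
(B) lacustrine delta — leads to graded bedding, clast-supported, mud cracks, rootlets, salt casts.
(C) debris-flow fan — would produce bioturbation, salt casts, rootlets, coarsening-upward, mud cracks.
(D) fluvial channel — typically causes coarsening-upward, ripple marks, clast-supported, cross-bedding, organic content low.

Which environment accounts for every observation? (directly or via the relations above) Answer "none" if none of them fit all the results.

Per-candidate check:
(A) reef margin — rootlets NO; salt casts yes; graded bedding NO; bioturbation yes; clast-supported NO
(B) lacustrine delta — rootlets yes; salt casts yes; graded bedding yes; bioturbation NO; clast-supported yes
(C) debris-flow fan — accounts for every observation (graded bedding through rootlets → graded bedding)
(D) fluvial channel — rootlets NO; salt casts NO; graded bedding NO; bioturbation NO; clast-supported yes
(C) is the only candidate with no mismatches.

C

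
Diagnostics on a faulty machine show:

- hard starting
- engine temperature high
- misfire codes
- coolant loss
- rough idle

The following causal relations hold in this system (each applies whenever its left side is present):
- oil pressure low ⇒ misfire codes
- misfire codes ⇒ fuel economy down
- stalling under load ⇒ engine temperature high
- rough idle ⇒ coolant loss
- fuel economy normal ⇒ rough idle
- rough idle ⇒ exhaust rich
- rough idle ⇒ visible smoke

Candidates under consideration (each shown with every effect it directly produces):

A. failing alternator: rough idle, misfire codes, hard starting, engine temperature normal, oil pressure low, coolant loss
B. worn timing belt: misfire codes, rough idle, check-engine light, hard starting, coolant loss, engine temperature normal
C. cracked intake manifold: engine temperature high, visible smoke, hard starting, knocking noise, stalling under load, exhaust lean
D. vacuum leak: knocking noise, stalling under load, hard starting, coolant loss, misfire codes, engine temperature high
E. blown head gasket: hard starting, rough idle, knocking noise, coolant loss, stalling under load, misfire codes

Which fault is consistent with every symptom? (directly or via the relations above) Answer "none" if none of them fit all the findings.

Per-candidate check:
(A) failing alternator — fails on engine temperature high (predicts engine temperature normal, not engine temperature high)
(B) worn timing belt — fails on engine temperature high (predicts engine temperature normal, not engine temperature high)
(C) cracked intake manifold — does not account for misfire codes, coolant loss, rough idle
(D) vacuum leak — does not account for rough idle
(E) blown head gasket — accounts for every observation (engine temperature high via stalling under load → engine temperature high)
(E) alone accounts for all the evidence.

E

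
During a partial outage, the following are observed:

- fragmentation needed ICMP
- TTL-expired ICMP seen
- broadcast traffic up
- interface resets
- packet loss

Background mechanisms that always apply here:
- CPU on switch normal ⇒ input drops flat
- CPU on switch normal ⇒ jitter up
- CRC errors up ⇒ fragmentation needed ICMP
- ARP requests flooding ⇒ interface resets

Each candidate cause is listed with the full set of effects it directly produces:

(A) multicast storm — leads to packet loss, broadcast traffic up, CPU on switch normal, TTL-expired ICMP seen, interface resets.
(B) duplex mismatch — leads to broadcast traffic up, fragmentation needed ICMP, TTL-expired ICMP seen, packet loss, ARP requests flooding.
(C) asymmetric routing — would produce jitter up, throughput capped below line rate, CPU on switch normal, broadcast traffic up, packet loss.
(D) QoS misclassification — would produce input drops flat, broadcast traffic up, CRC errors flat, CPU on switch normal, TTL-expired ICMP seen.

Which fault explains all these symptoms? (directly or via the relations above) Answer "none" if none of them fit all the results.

B

Per-candidate check:
(A) multicast storm — fragmentation needed ICMP miss; TTL-expired ICMP seen match; broadcast traffic up match; interface resets match; packet loss match
(B) duplex mismatch — fragmentation needed ICMP match; TTL-expired ICMP seen match; broadcast traffic up match; interface resets match (by ARP requests flooding → interface resets); packet loss match
(C) asymmetric routing — fragmentation needed ICMP miss; TTL-expired ICMP seen miss; broadcast traffic up match; interface resets miss; packet loss match
(D) QoS misclassification — does not account for fragmentation needed ICMP, interface resets, packet loss
(B) alone accounts for all the evidence.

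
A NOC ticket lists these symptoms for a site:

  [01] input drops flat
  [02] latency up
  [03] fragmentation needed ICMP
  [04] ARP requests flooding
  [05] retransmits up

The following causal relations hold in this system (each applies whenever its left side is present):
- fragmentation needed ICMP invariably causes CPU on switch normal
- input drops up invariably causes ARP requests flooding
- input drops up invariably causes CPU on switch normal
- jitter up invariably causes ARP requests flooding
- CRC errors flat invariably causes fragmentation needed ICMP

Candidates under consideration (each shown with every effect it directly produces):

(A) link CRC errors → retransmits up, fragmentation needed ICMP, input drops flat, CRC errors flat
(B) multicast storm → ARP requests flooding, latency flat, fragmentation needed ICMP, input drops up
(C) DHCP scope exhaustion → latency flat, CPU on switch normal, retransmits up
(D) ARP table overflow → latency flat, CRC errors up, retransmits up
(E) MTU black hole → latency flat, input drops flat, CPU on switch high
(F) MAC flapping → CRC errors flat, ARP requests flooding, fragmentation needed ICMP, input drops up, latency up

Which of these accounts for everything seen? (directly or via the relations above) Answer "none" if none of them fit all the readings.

none

Testing each hypothesis:
(A) link CRC errors — input drops flat match; latency up miss; fragmentation needed ICMP match; ARP requests flooding miss; retransmits up match
(B) multicast storm — input drops flat miss; latency up miss; fragmentation needed ICMP match; ARP requests flooding match; retransmits up miss
(C) DHCP scope exhaustion — input drops flat miss; latency up miss; fragmentation needed ICMP miss; ARP requests flooding miss; retransmits up match
(D) ARP table overflow — input drops flat miss; latency up miss; fragmentation needed ICMP miss; ARP requests flooding miss; retransmits up match
(E) MTU black hole — fails on latency up, fragmentation needed ICMP, ARP requests flooding, retransmits up (predicts latency flat, not latency up)
(F) MAC flapping — input drops flat miss; latency up match; fragmentation needed ICMP match; ARP requests flooding match; retransmits up miss
No candidate is consistent with all observations.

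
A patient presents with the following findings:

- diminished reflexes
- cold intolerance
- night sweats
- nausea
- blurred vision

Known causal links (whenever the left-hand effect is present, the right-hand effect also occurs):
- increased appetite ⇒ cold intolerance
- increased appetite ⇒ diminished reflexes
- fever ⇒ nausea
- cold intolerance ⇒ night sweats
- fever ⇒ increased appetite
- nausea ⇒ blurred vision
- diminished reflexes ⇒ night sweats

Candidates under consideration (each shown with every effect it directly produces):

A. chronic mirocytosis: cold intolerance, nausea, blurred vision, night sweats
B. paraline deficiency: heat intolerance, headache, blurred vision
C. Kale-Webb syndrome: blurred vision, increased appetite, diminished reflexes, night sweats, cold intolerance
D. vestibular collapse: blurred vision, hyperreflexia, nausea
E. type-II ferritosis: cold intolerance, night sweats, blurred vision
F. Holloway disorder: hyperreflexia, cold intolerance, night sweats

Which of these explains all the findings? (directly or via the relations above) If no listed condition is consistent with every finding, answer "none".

none

Testing each hypothesis:
(A) chronic mirocytosis — does not account for diminished reflexes
(B) paraline deficiency — diminished reflexes ✗; cold intolerance ✗; night sweats ✗; nausea ✗; blurred vision ✓
(C) Kale-Webb syndrome — diminished reflexes ✓; cold intolerance ✓; night sweats ✓; nausea ✗; blurred vision ✓
(D) vestibular collapse — fails on diminished reflexes, cold intolerance, night sweats (predicts hyperreflexia, not diminished reflexes)
(E) type-II ferritosis — does not account for diminished reflexes, nausea
(F) Holloway disorder — fails on diminished reflexes, nausea, blurred vision (predicts hyperreflexia, not diminished reflexes)
No candidate is consistent with all observations.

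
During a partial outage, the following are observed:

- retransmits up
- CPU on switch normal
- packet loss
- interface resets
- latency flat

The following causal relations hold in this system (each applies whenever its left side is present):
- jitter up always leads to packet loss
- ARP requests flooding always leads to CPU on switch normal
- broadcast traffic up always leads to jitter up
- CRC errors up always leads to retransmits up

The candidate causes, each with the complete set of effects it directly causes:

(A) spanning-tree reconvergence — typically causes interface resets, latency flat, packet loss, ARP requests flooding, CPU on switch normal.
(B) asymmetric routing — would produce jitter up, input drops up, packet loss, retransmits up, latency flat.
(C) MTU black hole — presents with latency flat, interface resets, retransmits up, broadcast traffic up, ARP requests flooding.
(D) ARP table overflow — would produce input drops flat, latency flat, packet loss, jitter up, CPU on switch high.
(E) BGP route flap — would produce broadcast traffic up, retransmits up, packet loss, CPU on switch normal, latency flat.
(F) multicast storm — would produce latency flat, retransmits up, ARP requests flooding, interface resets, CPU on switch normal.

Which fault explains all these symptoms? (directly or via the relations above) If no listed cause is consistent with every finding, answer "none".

For each candidate, compare predicted effects to what was observed:
(A) spanning-tree reconvergence — retransmits up NO; CPU on switch normal yes; packet loss yes; interface resets yes; latency flat yes
(B) asymmetric routing — retransmits up yes; CPU on switch normal NO; packet loss yes; interface resets NO; latency flat yes
(C) MTU black hole — accounts for every observation (CPU on switch normal by ARP requests flooding → CPU on switch normal)
(D) ARP table overflow — retransmits up NO; CPU on switch normal NO; packet loss yes; interface resets NO; latency flat yes
(E) BGP route flap — does not account for interface resets
(F) multicast storm — retransmits up yes; CPU on switch normal yes; packet loss NO; interface resets yes; latency flat yes
Only (C) is consistent with every observation.

C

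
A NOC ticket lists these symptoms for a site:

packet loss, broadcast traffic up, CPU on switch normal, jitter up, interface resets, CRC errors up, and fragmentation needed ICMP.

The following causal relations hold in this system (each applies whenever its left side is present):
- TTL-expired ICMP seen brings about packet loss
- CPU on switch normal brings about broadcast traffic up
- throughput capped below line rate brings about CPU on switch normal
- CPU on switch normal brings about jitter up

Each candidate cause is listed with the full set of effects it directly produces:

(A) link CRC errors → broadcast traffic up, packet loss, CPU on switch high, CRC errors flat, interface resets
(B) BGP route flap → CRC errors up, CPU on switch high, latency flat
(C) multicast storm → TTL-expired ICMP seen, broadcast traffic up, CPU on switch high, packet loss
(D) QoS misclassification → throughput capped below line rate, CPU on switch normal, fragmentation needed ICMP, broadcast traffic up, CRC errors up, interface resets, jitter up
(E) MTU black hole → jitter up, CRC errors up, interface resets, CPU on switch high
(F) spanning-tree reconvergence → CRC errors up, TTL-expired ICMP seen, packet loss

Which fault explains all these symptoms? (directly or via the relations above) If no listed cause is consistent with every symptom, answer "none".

Testing each hypothesis:
(A) link CRC errors — packet loss ✓; broadcast traffic up ✓; CPU on switch normal ✗; jitter up ✗; interface resets ✓; CRC errors up ✗; fragmentation needed ICMP ✗
(B) BGP route flap — packet loss ✗; broadcast traffic up ✗; CPU on switch normal ✗; jitter up ✗; interface resets ✗; CRC errors up ✓; fragmentation needed ICMP ✗
(C) multicast storm — fails on CPU on switch normal, jitter up, interface resets, CRC errors up, fragmentation needed ICMP (predicts CPU on switch high, not CPU on switch normal)
(D) QoS misclassification — does not account for packet loss
(E) MTU black hole — packet loss ✗; broadcast traffic up ✗; CPU on switch normal ✗; jitter up ✓; interface resets ✓; CRC errors up ✓; fragmentation needed ICMP ✗
(F) spanning-tree reconvergence — does not account for broadcast traffic up, CPU on switch normal, jitter up, interface resets, fragmentation needed ICMP
No candidate is consistent with all observations.

none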